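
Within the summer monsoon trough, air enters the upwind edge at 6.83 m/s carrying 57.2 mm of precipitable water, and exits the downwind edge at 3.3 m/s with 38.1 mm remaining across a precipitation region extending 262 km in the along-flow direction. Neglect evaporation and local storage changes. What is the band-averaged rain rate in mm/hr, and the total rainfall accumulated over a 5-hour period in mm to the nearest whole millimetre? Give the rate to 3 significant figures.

R ≈ 3.64 mm/hr; total ≈ 18 mm

Column moisture flux per unit crosswind length is F = V × PW.
Inflow: F_in = 6.83 × 57.2 = 390.676 mm·m/s
Outflow: F_out = 3.3 × 38.1 = 125.73 mm·m/s
Steady-state rate R = (F_in − F_out)/L = (390.676 − 125.73) / 262000 m = 1.011e-03 mm/s.
R = 1.011e-03 × 3600 = 3.64 mm/hr.
Over 5 h: total = 3.64 × 5 = 18.2 ≈ 18 mm.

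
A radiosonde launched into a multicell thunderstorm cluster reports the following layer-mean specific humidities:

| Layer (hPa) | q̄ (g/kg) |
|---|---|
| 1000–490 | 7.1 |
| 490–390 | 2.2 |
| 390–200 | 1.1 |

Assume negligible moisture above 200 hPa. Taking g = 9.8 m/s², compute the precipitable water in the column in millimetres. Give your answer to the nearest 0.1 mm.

Precipitable water is the column-integrated vapour mass per unit area: PW = (1/g) Σ q̄ Δp, with q in kg/kg and Δp in Pa (1 kg/m² of water = 1 mm).
Layer 1000–490 hPa: Δp = 510 hPa = 51000 Pa, q̄ = 0.0071 kg/kg → 0.0071 × 51000 / 9.8 = 36.95 mm
Layer 490–390 hPa: Δp = 100 hPa = 10000 Pa, q̄ = 0.0022 kg/kg → 0.0022 × 10000 / 9.8 = 2.24 mm
Layer 390–200 hPa: Δp = 190 hPa = 19000 Pa, q̄ = 0.0011 kg/kg → 0.0011 × 19000 / 9.8 = 2.13 mm
PW = 36.95 + 2.24 + 2.13 = 41.32 ≈ 41.3 mm.

PW ≈ 41.3 mm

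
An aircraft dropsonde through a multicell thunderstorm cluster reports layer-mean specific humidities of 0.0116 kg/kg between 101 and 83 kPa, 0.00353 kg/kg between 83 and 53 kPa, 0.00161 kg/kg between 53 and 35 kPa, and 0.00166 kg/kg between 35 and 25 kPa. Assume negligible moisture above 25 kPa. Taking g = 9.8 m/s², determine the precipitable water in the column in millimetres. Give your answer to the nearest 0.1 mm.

PW ≈ 36.8 mm

Precipitable water is the column-integrated vapour mass per unit area: PW = (1/g) Σ q̄ Δp, with q in kg/kg and Δp in Pa (1 kg/m² of water = 1 mm).
Layer 101–83 kPa: Δp = 180 hPa = 18000 Pa, q̄ = 0.0116 kg/kg → 0.0116 × 18000 / 9.8 = 21.31 mm
Layer 83–53 kPa: Δp = 300 hPa = 30000 Pa, q̄ = 0.00353 kg/kg → 0.00353 × 30000 / 9.8 = 10.81 mm
Layer 53–35 kPa: Δp = 180 hPa = 18000 Pa, q̄ = 0.00161 kg/kg → 0.00161 × 18000 / 9.8 = 2.96 mm
Layer 35–25 kPa: Δp = 100 hPa = 10000 Pa, q̄ = 0.00166 kg/kg → 0.00166 × 10000 / 9.8 = 1.69 mm
PW = 21.31 + 10.81 + 2.96 + 1.69 = 36.77 ≈ 36.8 mm.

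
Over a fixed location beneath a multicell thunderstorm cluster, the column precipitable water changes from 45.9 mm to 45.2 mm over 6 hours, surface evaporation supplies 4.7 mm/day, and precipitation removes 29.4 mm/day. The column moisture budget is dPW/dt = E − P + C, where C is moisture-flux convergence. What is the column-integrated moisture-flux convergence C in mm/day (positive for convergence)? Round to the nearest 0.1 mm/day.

dPW/dt = (45.2 − 45.9) mm / (6/24 day) = -2.800 mm/day.
C = dPW/dt − E + P = (-2.800) − 4.7 + 29.4 = 21.9 mm/day.

C ≈ 21.9 mm/day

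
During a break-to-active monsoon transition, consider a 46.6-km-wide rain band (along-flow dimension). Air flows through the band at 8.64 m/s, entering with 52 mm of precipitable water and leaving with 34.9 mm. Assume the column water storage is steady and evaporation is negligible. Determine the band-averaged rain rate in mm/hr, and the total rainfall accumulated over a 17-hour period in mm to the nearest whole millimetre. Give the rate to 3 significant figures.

R ≈ 11.4 mm/hr; total ≈ 194 mm

Column moisture flux per unit crosswind length is F = V × PW.
Inflow: F_in = 8.64 × 52 = 449.28 mm·m/s
Outflow: F_out = 8.64 × 34.9 = 301.536 mm·m/s
Steady-state rate R = (F_in − F_out)/L = (449.28 − 301.536) / 46600 m = 3.170e-03 mm/s.
R = 3.170e-03 × 3600 = 11.4 mm/hr.
Over 17 h: total = 11.4 × 17 = 193.8 ≈ 194 mm.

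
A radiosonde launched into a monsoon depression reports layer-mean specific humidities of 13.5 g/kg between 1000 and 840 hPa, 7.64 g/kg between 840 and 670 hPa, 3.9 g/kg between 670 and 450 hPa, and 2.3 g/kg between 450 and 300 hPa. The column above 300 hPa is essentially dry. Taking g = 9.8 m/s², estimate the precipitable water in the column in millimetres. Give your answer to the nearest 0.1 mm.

PW ≈ 47.6 mm

Precipitable water is the column-integrated vapour mass per unit area: PW = (1/g) Σ q̄ Δp, with q in kg/kg and Δp in Pa (1 kg/m² of water = 1 mm).
Layer 1000–840 hPa: Δp = 160 hPa = 16000 Pa, q̄ = 0.0135 kg/kg → 0.0135 × 16000 / 9.8 = 22.04 mm
Layer 840–670 hPa: Δp = 170 hPa = 17000 Pa, q̄ = 0.00764 kg/kg → 0.00764 × 17000 / 9.8 = 13.25 mm
Layer 670–450 hPa: Δp = 220 hPa = 22000 Pa, q̄ = 0.0039 kg/kg → 0.0039 × 22000 / 9.8 = 8.76 mm
Layer 450–300 hPa: Δp = 150 hPa = 15000 Pa, q̄ = 0.0023 kg/kg → 0.0023 × 15000 / 9.8 = 3.52 mm
PW = 22.04 + 13.25 + 8.76 + 3.52 = 47.57 ≈ 47.6 mm.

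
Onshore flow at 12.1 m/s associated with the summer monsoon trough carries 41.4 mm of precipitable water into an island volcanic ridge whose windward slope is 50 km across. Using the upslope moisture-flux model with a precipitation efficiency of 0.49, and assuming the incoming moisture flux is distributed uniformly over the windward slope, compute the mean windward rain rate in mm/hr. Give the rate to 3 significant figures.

R ≈ 17.7 mm/hr

Incoming column moisture flux per unit ridge length: F = V × PW = 12.1 × 41.4 = 500.94 mm·m/s.
Spread over the 50 km slope with efficiency ε = 0.49: R = ε·F/W = 0.49 × 500.94 / 50000 m = 4.909e-03 mm/s.
R = 4.909e-03 × 3600 = 17.7 mm/hr.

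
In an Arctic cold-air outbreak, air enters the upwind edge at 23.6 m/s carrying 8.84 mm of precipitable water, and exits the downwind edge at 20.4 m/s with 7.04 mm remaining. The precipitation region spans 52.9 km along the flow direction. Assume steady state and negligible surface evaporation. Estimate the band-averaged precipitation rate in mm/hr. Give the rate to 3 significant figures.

R ≈ 4.42 mm/hr

Column moisture flux per unit crosswind length is F = V × PW.
Inflow: F_in = 23.6 × 8.84 = 208.624 mm·m/s
Outflow: F_out = 20.4 × 7.04 = 143.616 mm·m/s
Steady-state rate R = (F_in − F_out)/L = (208.624 − 143.616) / 52900 m = 1.229e-03 mm/s.
R = 1.229e-03 × 3600 = 4.42 mm/hr.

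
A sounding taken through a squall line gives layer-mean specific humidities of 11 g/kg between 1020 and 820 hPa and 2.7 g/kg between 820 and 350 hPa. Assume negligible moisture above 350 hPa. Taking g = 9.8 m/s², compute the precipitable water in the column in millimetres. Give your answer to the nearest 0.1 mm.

Precipitable water is the column-integrated vapour mass per unit area: PW = (1/g) Σ q̄ Δp, with q in kg/kg and Δp in Pa (1 kg/m² of water = 1 mm).
Layer 1020–820 hPa: Δp = 200 hPa = 20000 Pa, q̄ = 0.011 kg/kg → 0.011 × 20000 / 9.8 = 22.45 mm
Layer 820–350 hPa: Δp = 470 hPa = 47000 Pa, q̄ = 0.0027 kg/kg → 0.0027 × 47000 / 9.8 = 12.95 mm
PW = 22.45 + 12.95 = 35.40 ≈ 35.4 mm.

PW ≈ 35.4 mm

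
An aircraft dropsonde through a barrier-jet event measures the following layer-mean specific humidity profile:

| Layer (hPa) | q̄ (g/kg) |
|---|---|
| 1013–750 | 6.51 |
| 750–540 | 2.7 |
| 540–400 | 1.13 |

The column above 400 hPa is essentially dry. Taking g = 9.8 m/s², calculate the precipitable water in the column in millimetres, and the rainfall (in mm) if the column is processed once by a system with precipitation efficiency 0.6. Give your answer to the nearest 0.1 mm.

PW ≈ 24.9 mm; rainfall ≈ 14.9 mm

Precipitable water is the column-integrated vapour mass per unit area: PW = (1/g) Σ q̄ Δp, with q in kg/kg and Δp in Pa (1 kg/m² of water = 1 mm).
Layer 1013–750 hPa: Δp = 263 hPa = 26300 Pa, q̄ = 0.00651 kg/kg → 0.00651 × 26300 / 9.8 = 17.47 mm
Layer 750–540 hPa: Δp = 210 hPa = 21000 Pa, q̄ = 0.0027 kg/kg → 0.0027 × 21000 / 9.8 = 5.79 mm
Layer 540–400 hPa: Δp = 140 hPa = 14000 Pa, q̄ = 0.00113 kg/kg → 0.00113 × 14000 / 9.8 = 1.61 mm
PW = 17.47 + 5.79 + 1.61 = 24.87 ≈ 24.9 mm.
Rainfall = ε × PW = 0.6 × 24.9 = 14.9 mm.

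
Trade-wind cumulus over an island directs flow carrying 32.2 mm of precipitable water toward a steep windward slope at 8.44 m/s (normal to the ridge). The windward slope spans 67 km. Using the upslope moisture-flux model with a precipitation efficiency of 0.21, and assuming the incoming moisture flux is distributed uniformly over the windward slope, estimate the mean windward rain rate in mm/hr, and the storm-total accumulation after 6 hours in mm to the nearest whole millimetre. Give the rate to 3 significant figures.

R ≈ 3.07 mm/hr; total ≈ 18 mm

Incoming column moisture flux per unit ridge length: F = V × PW = 8.44 × 32.2 = 271.768 mm·m/s.
Spread over the 67 km slope with efficiency ε = 0.21: R = ε·F/W = 0.21 × 271.768 / 67000 m = 8.518e-04 mm/s.
R = 8.518e-04 × 3600 = 3.07 mm/hr.
Over 6 h: total = 3.07 × 6 = 18.42 ≈ 18 mm.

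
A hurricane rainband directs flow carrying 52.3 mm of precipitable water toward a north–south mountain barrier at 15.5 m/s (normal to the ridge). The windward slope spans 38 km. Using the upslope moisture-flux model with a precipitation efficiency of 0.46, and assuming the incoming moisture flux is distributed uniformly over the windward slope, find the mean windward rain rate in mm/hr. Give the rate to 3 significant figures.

R ≈ 35.3 mm/hr

Incoming column moisture flux per unit ridge length: F = V × PW = 15.5 × 52.3 = 810.65 mm·m/s.
Spread over the 38 km slope with efficiency ε = 0.46: R = ε·F/W = 0.46 × 810.65 / 38000 m = 9.813e-03 mm/s.
R = 9.813e-03 × 3600 = 35.3 mm/hr.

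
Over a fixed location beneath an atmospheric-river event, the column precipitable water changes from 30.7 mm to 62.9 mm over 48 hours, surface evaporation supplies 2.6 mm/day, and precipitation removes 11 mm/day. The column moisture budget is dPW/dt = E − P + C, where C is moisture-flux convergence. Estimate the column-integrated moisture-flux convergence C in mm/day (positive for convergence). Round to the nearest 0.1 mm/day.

C ≈ 24.5 mm/day

dPW/dt = (62.9 − 30.7) mm / (48/24 day) = +16.100 mm/day.
C = dPW/dt − E + P = (+16.100) − 2.6 + 11 = 24.5 mm/day.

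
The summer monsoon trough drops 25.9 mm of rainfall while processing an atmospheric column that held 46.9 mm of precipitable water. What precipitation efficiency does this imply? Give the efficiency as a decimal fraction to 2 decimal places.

ε ≈ 0.55

ε = rainfall / PW = 25.9 / 46.9 = 0.55.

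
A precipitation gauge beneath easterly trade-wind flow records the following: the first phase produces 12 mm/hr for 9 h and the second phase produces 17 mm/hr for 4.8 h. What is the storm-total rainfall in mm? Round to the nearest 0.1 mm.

Total = Σ Rᵢ Δtᵢ = 12 × 9 + 17 × 4.8
      = 108 + 81.6 = 189.6 mm.

total ≈ 189.6 mm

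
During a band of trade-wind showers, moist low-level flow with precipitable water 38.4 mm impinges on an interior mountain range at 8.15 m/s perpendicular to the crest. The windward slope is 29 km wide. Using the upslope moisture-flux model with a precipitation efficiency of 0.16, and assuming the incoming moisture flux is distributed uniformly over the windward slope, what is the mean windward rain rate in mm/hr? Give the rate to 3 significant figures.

Incoming column moisture flux per unit ridge length: F = V × PW = 8.15 × 38.4 = 312.96 mm·m/s.
Spread over the 29 km slope with efficiency ε = 0.16: R = ε·F/W = 0.16 × 312.96 / 29000 m = 1.727e-03 mm/s.
R = 1.727e-03 × 3600 = 6.22 mm/hr.

R ≈ 6.22 mm/hr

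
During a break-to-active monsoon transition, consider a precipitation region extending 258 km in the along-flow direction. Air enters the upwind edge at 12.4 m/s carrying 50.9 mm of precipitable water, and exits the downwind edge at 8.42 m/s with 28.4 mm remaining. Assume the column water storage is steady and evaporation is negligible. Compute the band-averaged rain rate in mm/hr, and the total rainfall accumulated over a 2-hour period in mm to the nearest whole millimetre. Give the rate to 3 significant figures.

R ≈ 5.47 mm/hr; total ≈ 11 mm

Column moisture flux per unit crosswind length is F = V × PW.
Inflow: F_in = 12.4 × 50.9 = 631.16 mm·m/s
Outflow: F_out = 8.42 × 28.4 = 239.128 mm·m/s
Steady-state rate R = (F_in − F_out)/L = (631.16 − 239.128) / 258000 m = 1.520e-03 mm/s.
R = 1.520e-03 × 3600 = 5.47 mm/hr.
Over 2 h: total = 5.47 × 2 = 10.94 ≈ 11 mm.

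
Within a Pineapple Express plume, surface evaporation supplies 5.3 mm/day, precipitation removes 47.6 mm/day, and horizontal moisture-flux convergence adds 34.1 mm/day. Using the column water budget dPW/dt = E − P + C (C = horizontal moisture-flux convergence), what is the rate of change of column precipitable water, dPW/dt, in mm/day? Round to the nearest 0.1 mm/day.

dPW/dt = E − P + C = 5.3 − 47.6 + (34.1) = -8.2 mm/day.

dPW/dt ≈ -8.2 mm/day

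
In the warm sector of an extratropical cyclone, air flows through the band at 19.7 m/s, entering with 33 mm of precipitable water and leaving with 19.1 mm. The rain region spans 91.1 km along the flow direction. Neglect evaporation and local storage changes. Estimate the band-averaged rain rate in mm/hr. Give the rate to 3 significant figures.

R ≈ 10.8 mm/hr

Column moisture flux per unit crosswind length is F = V × PW.
Inflow: F_in = 19.7 × 33 = 650.1 mm·m/s
Outflow: F_out = 19.7 × 19.1 = 376.27 mm·m/s
Steady-state rate R = (F_in − F_out)/L = (650.1 − 376.27) / 91100 m = 3.006e-03 mm/s.
R = 3.006e-03 × 3600 = 10.8 mm/hr.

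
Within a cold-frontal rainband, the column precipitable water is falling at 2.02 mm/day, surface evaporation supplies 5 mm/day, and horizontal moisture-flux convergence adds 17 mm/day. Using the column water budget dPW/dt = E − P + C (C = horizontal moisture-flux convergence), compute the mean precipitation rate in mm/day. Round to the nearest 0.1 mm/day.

dPW/dt = -2.02 mm/day.
P = E + C − dPW/dt = 5 + (17) − (-2.02) = 24.0 mm/day.

P ≈ 24.0 mm/day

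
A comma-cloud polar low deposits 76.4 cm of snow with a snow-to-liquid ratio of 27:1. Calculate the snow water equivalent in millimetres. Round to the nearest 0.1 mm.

SWE ≈ 28.3 mm

SWE = snow depth / ratio = 76.4 cm / 27 = 2.830 cm = 28.3 mm.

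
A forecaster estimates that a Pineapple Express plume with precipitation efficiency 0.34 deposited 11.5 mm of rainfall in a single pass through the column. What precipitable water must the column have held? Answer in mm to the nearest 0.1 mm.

PW ≈ 33.8 mm

PW = rainfall / ε = 11.5 / 0.34 = 33.8 mm.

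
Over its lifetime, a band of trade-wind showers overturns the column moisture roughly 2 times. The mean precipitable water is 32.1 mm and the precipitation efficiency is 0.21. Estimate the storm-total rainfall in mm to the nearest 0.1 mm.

rainfall ≈ 13.5 mm

Each cycle deposits ε × PW = 0.21 × 32.1 = 6.741 mm.
Over 2 cycles: 2 × 6.741 = 13.5 mm.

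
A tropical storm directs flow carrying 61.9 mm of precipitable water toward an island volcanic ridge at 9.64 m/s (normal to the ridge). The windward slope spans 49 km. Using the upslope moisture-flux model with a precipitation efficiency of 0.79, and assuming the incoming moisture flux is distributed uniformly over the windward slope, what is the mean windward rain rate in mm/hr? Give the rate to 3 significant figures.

R ≈ 34.6 mm/hr

Incoming column moisture flux per unit ridge length: F = V × PW = 9.64 × 61.9 = 596.716 mm·m/s.
Spread over the 49 km slope with efficiency ε = 0.79: R = ε·F/W = 0.79 × 596.716 / 49000 m = 9.621e-03 mm/s.
R = 9.621e-03 × 3600 = 34.6 mm/hr.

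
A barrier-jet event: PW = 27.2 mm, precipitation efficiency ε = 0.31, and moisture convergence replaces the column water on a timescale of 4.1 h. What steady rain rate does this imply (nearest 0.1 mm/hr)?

Each overturning extracts ε × PW = 0.31 × 27.2 = 8.432 mm.
Rate = ε·PW / τ = 8.432 / 4.1 h = 2.1 mm/hr.

R ≈ 2.1 mm/hr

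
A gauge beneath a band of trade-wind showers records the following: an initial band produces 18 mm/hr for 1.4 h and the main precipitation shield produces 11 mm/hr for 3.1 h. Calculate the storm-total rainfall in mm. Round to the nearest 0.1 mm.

total ≈ 59.3 mm

Total = Σ Rᵢ Δtᵢ = 18 × 1.4 + 11 × 3.1
      = 25.2 + 34.1 = 59.3 mm.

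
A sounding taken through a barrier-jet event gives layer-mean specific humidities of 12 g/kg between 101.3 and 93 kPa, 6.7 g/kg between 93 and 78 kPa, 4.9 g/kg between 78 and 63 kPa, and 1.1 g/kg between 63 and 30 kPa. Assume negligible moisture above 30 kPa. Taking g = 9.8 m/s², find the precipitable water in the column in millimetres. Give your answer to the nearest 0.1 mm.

Precipitable water is the column-integrated vapour mass per unit area: PW = (1/g) Σ q̄ Δp, with q in kg/kg and Δp in Pa (1 kg/m² of water = 1 mm).
Layer 101.3–93 kPa: Δp = 83 hPa = 8300 Pa, q̄ = 0.012 kg/kg → 0.012 × 8300 / 9.8 = 10.16 mm
Layer 93–78 kPa: Δp = 150 hPa = 15000 Pa, q̄ = 0.0067 kg/kg → 0.0067 × 15000 / 9.8 = 10.26 mm
Layer 78–63 kPa: Δp = 150 hPa = 15000 Pa, q̄ = 0.0049 kg/kg → 0.0049 × 15000 / 9.8 = 7.50 mm
Layer 63–30 kPa: Δp = 330 hPa = 33000 Pa, q̄ = 0.0011 kg/kg → 0.0011 × 33000 / 9.8 = 3.70 mm
PW = 10.16 + 10.26 + 7.50 + 3.70 = 31.62 ≈ 31.6 mm.

PW ≈ 31.6 mm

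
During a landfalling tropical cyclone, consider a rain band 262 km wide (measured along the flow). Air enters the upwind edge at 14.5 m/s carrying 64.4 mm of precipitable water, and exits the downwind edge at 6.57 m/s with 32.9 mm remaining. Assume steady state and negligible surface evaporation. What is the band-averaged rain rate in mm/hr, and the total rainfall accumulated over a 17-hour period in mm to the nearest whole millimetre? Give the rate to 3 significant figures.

R ≈ 9.86 mm/hr; total ≈ 168 mm

Column moisture flux per unit crosswind length is F = V × PW.
Inflow: F_in = 14.5 × 64.4 = 933.8 mm·m/s
Outflow: F_out = 6.57 × 32.9 = 216.153 mm·m/s
Steady-state rate R = (F_in − F_out)/L = (933.8 − 216.153) / 262000 m = 2.739e-03 mm/s.
R = 2.739e-03 × 3600 = 9.86 mm/hr.
Over 17 h: total = 9.86 × 17 = 167.62 ≈ 168 mm.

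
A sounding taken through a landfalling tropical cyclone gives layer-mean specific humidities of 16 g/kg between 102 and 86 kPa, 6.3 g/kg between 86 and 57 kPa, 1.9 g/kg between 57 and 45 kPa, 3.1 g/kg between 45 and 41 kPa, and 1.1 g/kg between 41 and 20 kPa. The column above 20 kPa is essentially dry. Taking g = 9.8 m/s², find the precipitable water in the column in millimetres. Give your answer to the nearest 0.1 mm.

PW ≈ 50.7 mm

Precipitable water is the column-integrated vapour mass per unit area: PW = (1/g) Σ q̄ Δp, with q in kg/kg and Δp in Pa (1 kg/m² of water = 1 mm).
Layer 102–86 kPa: Δp = 160 hPa = 16000 Pa, q̄ = 0.016 kg/kg → 0.016 × 16000 / 9.8 = 26.12 mm
Layer 86–57 kPa: Δp = 290 hPa = 29000 Pa, q̄ = 0.0063 kg/kg → 0.0063 × 29000 / 9.8 = 18.64 mm
Layer 57–45 kPa: Δp = 120 hPa = 12000 Pa, q̄ = 0.0019 kg/kg → 0.0019 × 12000 / 9.8 = 2.33 mm
Layer 45–41 kPa: Δp = 40 hPa = 4000 Pa, q̄ = 0.0031 kg/kg → 0.0031 × 4000 / 9.8 = 1.27 mm
Layer 41–20 kPa: Δp = 210 hPa = 21000 Pa, q̄ = 0.0011 kg/kg → 0.0011 × 21000 / 9.8 = 2.36 mm
PW = 26.12 + 18.64 + 2.33 + 1.27 + 2.36 = 50.72 ≈ 50.7 mm.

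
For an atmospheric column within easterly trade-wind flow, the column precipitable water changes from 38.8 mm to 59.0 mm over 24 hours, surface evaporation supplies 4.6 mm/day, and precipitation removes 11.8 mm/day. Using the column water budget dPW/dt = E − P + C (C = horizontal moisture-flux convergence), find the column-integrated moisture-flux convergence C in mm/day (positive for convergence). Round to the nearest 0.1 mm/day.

dPW/dt = (59.0 − 38.8) mm / (24/24 day) = +20.200 mm/day.
C = dPW/dt − E + P = (+20.200) − 4.6 + 11.8 = 27.4 mm/day.

C ≈ 27.4 mm/day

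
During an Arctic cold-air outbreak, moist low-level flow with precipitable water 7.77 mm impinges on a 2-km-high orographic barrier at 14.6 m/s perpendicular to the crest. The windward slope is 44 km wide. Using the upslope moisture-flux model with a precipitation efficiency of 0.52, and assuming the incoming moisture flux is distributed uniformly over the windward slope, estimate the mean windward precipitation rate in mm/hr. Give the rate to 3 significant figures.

Incoming column moisture flux per unit ridge length: F = V × PW = 14.6 × 7.77 = 113.442 mm·m/s.
Spread over the 44 km slope with efficiency ε = 0.52: R = ε·F/W = 0.52 × 113.442 / 44000 m = 1.341e-03 mm/s.
R = 1.341e-03 × 3600 = 4.83 mm/hr.

R ≈ 4.83 mm/hr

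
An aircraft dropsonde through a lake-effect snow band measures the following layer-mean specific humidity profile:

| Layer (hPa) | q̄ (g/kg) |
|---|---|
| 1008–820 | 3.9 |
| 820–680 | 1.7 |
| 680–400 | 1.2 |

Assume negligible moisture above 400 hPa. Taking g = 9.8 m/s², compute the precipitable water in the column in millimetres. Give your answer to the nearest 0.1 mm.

Precipitable water is the column-integrated vapour mass per unit area: PW = (1/g) Σ q̄ Δp, with q in kg/kg and Δp in Pa (1 kg/m² of water = 1 mm).
Layer 1008–820 hPa: Δp = 188 hPa = 18800 Pa, q̄ = 0.0039 kg/kg → 0.0039 × 18800 / 9.8 = 7.48 mm
Layer 820–680 hPa: Δp = 140 hPa = 14000 Pa, q̄ = 0.0017 kg/kg → 0.0017 × 14000 / 9.8 = 2.43 mm
Layer 680–400 hPa: Δp = 280 hPa = 28000 Pa, q̄ = 0.0012 kg/kg → 0.0012 × 28000 / 9.8 = 3.43 mm
PW = 7.48 + 2.43 + 3.43 = 13.34 ≈ 13.3 mm.

PW ≈ 13.3 mm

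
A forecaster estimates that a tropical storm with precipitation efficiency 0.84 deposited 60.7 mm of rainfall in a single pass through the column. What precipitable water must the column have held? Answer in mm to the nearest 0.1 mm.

PW ≈ 72.3 mm

PW = rainfall / ε = 60.7 / 0.84 = 72.3 mm.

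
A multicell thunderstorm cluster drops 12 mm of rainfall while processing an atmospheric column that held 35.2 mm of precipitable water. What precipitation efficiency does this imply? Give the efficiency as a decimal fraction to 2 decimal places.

ε ≈ 0.34

ε = rainfall / PW = 12 / 35.2 = 0.34.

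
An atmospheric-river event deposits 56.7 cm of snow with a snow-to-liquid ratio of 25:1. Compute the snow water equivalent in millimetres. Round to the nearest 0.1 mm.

SWE = snow depth / ratio = 56.7 cm / 25 = 2.268 cm = 22.7 mm.

SWE ≈ 22.7 mm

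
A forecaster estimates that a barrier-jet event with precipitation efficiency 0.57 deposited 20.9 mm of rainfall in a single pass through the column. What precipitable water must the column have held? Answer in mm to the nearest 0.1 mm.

PW ≈ 36.7 mm

PW = rainfall / ε = 20.9 / 0.57 = 36.7 mm.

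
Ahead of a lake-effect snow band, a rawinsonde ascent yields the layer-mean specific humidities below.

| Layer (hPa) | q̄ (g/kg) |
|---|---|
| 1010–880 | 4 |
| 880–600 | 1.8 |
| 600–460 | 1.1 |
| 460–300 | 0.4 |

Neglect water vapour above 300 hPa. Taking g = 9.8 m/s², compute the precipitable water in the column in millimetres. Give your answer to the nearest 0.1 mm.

Precipitable water is the column-integrated vapour mass per unit area: PW = (1/g) Σ q̄ Δp, with q in kg/kg and Δp in Pa (1 kg/m² of water = 1 mm).
Layer 1010–880 hPa: Δp = 130 hPa = 13000 Pa, q̄ = 0.004 kg/kg → 0.004 × 13000 / 9.8 = 5.31 mm
Layer 880–600 hPa: Δp = 280 hPa = 28000 Pa, q̄ = 0.0018 kg/kg → 0.0018 × 28000 / 9.8 = 5.14 mm
Layer 600–460 hPa: Δp = 140 hPa = 14000 Pa, q̄ = 0.0011 kg/kg → 0.0011 × 14000 / 9.8 = 1.57 mm
Layer 460–300 hPa: Δp = 160 hPa = 16000 Pa, q̄ = 0.0004 kg/kg → 0.0004 × 16000 / 9.8 = 0.65 mm
PW = 5.31 + 5.14 + 1.57 + 0.65 = 12.67 ≈ 12.7 mm.

PW ≈ 12.7 mm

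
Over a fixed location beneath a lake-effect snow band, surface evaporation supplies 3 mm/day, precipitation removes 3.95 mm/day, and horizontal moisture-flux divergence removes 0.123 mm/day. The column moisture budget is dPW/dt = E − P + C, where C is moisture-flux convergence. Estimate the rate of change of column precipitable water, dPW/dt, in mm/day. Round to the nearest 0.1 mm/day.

dPW/dt = E − P + C = 3 − 3.95 + (-0.123) = -1.1 mm/day.

dPW/dt ≈ -1.1 mm/day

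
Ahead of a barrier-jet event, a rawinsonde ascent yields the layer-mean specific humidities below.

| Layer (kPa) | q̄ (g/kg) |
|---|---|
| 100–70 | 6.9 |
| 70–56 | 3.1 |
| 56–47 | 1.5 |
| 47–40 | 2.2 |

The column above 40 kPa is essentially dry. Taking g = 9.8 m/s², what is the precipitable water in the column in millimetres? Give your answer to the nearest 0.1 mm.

Precipitable water is the column-integrated vapour mass per unit area: PW = (1/g) Σ q̄ Δp, with q in kg/kg and Δp in Pa (1 kg/m² of water = 1 mm).
Layer 100–70 kPa: Δp = 300 hPa = 30000 Pa, q̄ = 0.0069 kg/kg → 0.0069 × 30000 / 9.8 = 21.12 mm
Layer 70–56 kPa: Δp = 140 hPa = 14000 Pa, q̄ = 0.0031 kg/kg → 0.0031 × 14000 / 9.8 = 4.43 mm
Layer 56–47 kPa: Δp = 90 hPa = 9000 Pa, q̄ = 0.0015 kg/kg → 0.0015 × 9000 / 9.8 = 1.38 mm
Layer 47–40 kPa: Δp = 70 hPa = 7000 Pa, q̄ = 0.0022 kg/kg → 0.0022 × 7000 / 9.8 = 1.57 mm
PW = 21.12 + 4.43 + 1.38 + 1.57 = 28.50 ≈ 28.5 mm.

PW ≈ 28.5 mm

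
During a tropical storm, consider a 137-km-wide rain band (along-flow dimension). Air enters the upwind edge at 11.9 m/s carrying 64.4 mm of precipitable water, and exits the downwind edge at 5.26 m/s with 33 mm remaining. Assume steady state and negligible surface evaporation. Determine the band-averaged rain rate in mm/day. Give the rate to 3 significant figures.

R ≈ 374 mm/day

Column moisture flux per unit crosswind length is F = V × PW.
Inflow: F_in = 11.9 × 64.4 = 766.36 mm·m/s
Outflow: F_out = 5.26 × 33 = 173.58 mm·m/s
Steady-state rate R = (F_in − F_out)/L = (766.36 − 173.58) / 137000 m = 4.327e-03 mm/s.
R = 4.327e-03 × 3600 × 24 = 374 mm/day.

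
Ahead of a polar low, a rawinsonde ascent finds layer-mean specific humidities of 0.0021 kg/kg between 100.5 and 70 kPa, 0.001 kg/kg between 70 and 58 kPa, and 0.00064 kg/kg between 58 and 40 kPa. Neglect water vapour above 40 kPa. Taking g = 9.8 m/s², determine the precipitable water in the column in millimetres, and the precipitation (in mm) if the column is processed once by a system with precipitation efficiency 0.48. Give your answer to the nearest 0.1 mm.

PW ≈ 8.9 mm; precipitation ≈ 4.3 mm

Precipitable water is the column-integrated vapour mass per unit area: PW = (1/g) Σ q̄ Δp, with q in kg/kg and Δp in Pa (1 kg/m² of water = 1 mm).
Layer 100.5–70 kPa: Δp = 305 hPa = 30500 Pa, q̄ = 0.0021 kg/kg → 0.0021 × 30500 / 9.8 = 6.54 mm
Layer 70–58 kPa: Δp = 120 hPa = 12000 Pa, q̄ = 0.001 kg/kg → 0.001 × 12000 / 9.8 = 1.22 mm
Layer 58–40 kPa: Δp = 180 hPa = 18000 Pa, q̄ = 0.00064 kg/kg → 0.00064 × 18000 / 9.8 = 1.18 mm
PW = 6.54 + 1.22 + 1.18 = 8.94 ≈ 8.9 mm.
Precipitation = ε × PW = 0.48 × 8.9 = 4.3 mm.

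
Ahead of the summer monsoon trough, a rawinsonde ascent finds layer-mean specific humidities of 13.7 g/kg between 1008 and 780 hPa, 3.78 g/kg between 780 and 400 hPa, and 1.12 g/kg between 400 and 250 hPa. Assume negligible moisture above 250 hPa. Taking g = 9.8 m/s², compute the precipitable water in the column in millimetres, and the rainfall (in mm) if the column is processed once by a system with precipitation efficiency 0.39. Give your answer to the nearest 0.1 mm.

Precipitable water is the column-integrated vapour mass per unit area: PW = (1/g) Σ q̄ Δp, with q in kg/kg and Δp in Pa (1 kg/m² of water = 1 mm).
Layer 1008–780 hPa: Δp = 228 hPa = 22800 Pa, q̄ = 0.0137 kg/kg → 0.0137 × 22800 / 9.8 = 31.87 mm
Layer 780–400 hPa: Δp = 380 hPa = 38000 Pa, q̄ = 0.00378 kg/kg → 0.00378 × 38000 / 9.8 = 14.66 mm
Layer 400–250 hPa: Δp = 150 hPa = 15000 Pa, q̄ = 0.00112 kg/kg → 0.00112 × 15000 / 9.8 = 1.71 mm
PW = 31.87 + 14.66 + 1.71 = 48.24 ≈ 48.2 mm.
Rainfall = ε × PW = 0.39 × 48.2 = 18.8 mm.

PW ≈ 48.2 mm; rainfall ≈ 18.8 mm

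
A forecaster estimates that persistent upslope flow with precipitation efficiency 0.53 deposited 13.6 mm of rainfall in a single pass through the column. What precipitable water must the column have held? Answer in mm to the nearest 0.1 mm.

PW ≈ 25.7 mm

PW = rainfall / ε = 13.6 / 0.53 = 25.7 mm.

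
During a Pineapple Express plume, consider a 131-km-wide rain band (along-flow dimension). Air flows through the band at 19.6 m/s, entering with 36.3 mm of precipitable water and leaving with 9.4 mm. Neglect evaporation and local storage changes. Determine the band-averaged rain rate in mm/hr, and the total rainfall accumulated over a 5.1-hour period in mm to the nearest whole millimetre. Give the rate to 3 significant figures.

R ≈ 14.5 mm/hr; total ≈ 74 mm

Column moisture flux per unit crosswind length is F = V × PW.
Inflow: F_in = 19.6 × 36.3 = 711.48 mm·m/s
Outflow: F_out = 19.6 × 9.4 = 184.24 mm·m/s
Steady-state rate R = (F_in − F_out)/L = (711.48 − 184.24) / 131000 m = 4.025e-03 mm/s.
R = 4.025e-03 × 3600 = 14.5 mm/hr.
Over 5.1 h: total = 14.5 × 5.1 = 73.95 ≈ 74 mm.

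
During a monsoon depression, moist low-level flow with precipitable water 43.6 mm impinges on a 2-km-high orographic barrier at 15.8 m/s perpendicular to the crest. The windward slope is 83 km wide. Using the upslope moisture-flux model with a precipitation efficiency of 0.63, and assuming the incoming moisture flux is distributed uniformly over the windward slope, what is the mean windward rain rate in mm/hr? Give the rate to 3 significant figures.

Incoming column moisture flux per unit ridge length: F = V × PW = 15.8 × 43.6 = 688.88 mm·m/s.
Spread over the 83 km slope with efficiency ε = 0.63: R = ε·F/W = 0.63 × 688.88 / 83000 m = 5.229e-03 mm/s.
R = 5.229e-03 × 3600 = 18.8 mm/hr.

R ≈ 18.8 mm/hr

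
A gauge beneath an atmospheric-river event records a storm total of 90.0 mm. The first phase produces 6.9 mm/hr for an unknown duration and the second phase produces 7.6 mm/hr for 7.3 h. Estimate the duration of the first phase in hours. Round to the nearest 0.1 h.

duration ≈ 5.0 h

Known phases: 7.6 × 7.3 = 55.48 mm.
Remaining depth = 90.0 − 55.48 = 34.52 mm.
Duration = 34.52 / 6.9 = 5.0 h.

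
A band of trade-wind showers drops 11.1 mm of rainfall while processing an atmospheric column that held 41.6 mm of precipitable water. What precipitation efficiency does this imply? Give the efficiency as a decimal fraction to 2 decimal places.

ε = rainfall / PW = 11.1 / 41.6 = 0.27.

ε ≈ 0.27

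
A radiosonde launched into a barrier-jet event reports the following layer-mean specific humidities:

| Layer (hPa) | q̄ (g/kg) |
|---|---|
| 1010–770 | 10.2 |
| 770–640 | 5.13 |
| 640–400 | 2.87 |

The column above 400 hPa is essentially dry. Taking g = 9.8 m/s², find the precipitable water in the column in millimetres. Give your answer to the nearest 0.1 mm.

PW ≈ 38.8 mm

Precipitable water is the column-integrated vapour mass per unit area: PW = (1/g) Σ q̄ Δp, with q in kg/kg and Δp in Pa (1 kg/m² of water = 1 mm).
Layer 1010–770 hPa: Δp = 240 hPa = 24000 Pa, q̄ = 0.0102 kg/kg → 0.0102 × 24000 / 9.8 = 24.98 mm
Layer 770–640 hPa: Δp = 130 hPa = 13000 Pa, q̄ = 0.00513 kg/kg → 0.00513 × 13000 / 9.8 = 6.81 mm
Layer 640–400 hPa: Δp = 240 hPa = 24000 Pa, q̄ = 0.00287 kg/kg → 0.00287 × 24000 / 9.8 = 7.03 mm
PW = 24.98 + 6.81 + 7.03 = 38.82 ≈ 38.8 mm.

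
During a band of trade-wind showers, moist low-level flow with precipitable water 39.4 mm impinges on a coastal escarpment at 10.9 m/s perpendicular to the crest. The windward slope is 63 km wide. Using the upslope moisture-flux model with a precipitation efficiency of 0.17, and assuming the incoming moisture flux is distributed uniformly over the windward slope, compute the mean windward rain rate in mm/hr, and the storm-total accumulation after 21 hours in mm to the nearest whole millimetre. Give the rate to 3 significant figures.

Incoming column moisture flux per unit ridge length: F = V × PW = 10.9 × 39.4 = 429.46 mm·m/s.
Spread over the 63 km slope with efficiency ε = 0.17: R = ε·F/W = 0.17 × 429.46 / 63000 m = 1.159e-03 mm/s.
R = 1.159e-03 × 3600 = 4.17 mm/hr.
Over 21 h: total = 4.17 × 21 = 87.57 ≈ 88 mm.

R ≈ 4.17 mm/hr; total ≈ 88 mm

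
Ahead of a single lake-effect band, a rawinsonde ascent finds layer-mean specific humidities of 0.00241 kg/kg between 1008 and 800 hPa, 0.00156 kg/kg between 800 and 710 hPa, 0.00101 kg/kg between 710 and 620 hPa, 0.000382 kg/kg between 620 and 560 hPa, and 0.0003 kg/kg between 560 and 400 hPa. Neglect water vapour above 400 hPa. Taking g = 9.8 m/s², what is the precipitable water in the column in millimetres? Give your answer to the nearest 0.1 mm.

PW ≈ 8.2 mm

Precipitable water is the column-integrated vapour mass per unit area: PW = (1/g) Σ q̄ Δp, with q in kg/kg and Δp in Pa (1 kg/m² of water = 1 mm).
Layer 1008–800 hPa: Δp = 208 hPa = 20800 Pa, q̄ = 0.00241 kg/kg → 0.00241 × 20800 / 9.8 = 5.12 mm
Layer 800–710 hPa: Δp = 90 hPa = 9000 Pa, q̄ = 0.00156 kg/kg → 0.00156 × 9000 / 9.8 = 1.43 mm
Layer 710–620 hPa: Δp = 90 hPa = 9000 Pa, q̄ = 0.00101 kg/kg → 0.00101 × 9000 / 9.8 = 0.93 mm
Layer 620–560 hPa: Δp = 60 hPa = 6000 Pa, q̄ = 0.000382 kg/kg → 0.000382 × 6000 / 9.8 = 0.23 mm
Layer 560–400 hPa: Δp = 160 hPa = 16000 Pa, q̄ = 0.0003 kg/kg → 0.0003 × 16000 / 9.8 = 0.49 mm
PW = 5.12 + 1.43 + 0.93 + 0.23 + 0.49 = 8.20 ≈ 8.2 mm.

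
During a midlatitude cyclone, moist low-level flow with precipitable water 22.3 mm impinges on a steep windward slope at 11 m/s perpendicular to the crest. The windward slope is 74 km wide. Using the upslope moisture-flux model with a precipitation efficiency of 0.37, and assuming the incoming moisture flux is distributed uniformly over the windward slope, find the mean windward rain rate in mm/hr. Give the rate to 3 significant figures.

Incoming column moisture flux per unit ridge length: F = V × PW = 11 × 22.3 = 245.3 mm·m/s.
Spread over the 74 km slope with efficiency ε = 0.37: R = ε·F/W = 0.37 × 245.3 / 74000 m = 1.227e-03 mm/s.
R = 1.227e-03 × 3600 = 4.42 mm/hr.

R ≈ 4.42 mm/hr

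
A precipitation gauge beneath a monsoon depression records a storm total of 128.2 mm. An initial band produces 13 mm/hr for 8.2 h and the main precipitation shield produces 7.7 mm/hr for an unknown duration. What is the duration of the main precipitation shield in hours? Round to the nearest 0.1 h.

Known phases: 13 × 8.2 = 106.6 mm.
Remaining depth = 128.2 − 106.6 = 21.6 mm.
Duration = 21.6 / 7.7 = 2.8 h.

duration ≈ 2.8 h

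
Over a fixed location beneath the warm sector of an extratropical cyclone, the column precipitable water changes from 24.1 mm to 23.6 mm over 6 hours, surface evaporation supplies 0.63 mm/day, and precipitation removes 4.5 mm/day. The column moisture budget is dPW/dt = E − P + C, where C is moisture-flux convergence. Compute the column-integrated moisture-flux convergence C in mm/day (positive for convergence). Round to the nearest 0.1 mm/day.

dPW/dt = (23.6 − 24.1) mm / (6/24 day) = -2.000 mm/day.
C = dPW/dt − E + P = (-2.000) − 0.63 + 4.5 = 1.9 mm/day.

C ≈ 1.9 mm/day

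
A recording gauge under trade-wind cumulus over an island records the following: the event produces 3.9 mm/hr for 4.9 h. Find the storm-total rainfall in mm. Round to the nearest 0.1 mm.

Total = Σ Rᵢ Δtᵢ = 3.9 × 4.9
      = 19.11 = 19.1 mm.

total ≈ 19.1 mm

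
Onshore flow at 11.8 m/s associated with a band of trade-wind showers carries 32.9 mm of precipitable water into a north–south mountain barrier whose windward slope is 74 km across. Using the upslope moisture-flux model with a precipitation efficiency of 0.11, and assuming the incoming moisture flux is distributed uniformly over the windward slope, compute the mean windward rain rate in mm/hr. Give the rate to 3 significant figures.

Incoming column moisture flux per unit ridge length: F = V × PW = 11.8 × 32.9 = 388.22 mm·m/s.
Spread over the 74 km slope with efficiency ε = 0.11: R = ε·F/W = 0.11 × 388.22 / 74000 m = 5.771e-04 mm/s.
R = 5.771e-04 × 3600 = 2.08 mm/hr.

R ≈ 2.08 mm/hr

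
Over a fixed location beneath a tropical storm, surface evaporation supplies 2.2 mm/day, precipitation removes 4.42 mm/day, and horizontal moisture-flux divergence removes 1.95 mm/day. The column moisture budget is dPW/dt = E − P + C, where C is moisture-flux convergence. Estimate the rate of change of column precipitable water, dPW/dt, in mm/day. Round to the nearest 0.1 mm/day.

dPW/dt ≈ -4.2 mm/day

dPW/dt = E − P + C = 2.2 − 4.42 + (-1.95) = -4.2 mm/day.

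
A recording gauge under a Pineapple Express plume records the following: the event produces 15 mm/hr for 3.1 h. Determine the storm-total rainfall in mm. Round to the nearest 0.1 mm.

total ≈ 46.5 mm

Total = Σ Rᵢ Δtᵢ = 15 × 3.1
      = 46.5 = 46.5 mm.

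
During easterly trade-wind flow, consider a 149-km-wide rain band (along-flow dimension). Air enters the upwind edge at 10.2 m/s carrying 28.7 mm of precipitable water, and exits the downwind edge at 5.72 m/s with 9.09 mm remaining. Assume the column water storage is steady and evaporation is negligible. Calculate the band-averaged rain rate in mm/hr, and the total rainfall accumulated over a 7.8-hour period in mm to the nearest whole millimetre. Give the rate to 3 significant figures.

R ≈ 5.82 mm/hr; total ≈ 45 mm

Column moisture flux per unit crosswind length is F = V × PW.
Inflow: F_in = 10.2 × 28.7 = 292.74 mm·m/s
Outflow: F_out = 5.72 × 9.09 = 51.9948 mm·m/s
Steady-state rate R = (F_in − F_out)/L = (292.74 − 51.9948) / 149000 m = 1.616e-03 mm/s.
R = 1.616e-03 × 3600 = 5.82 mm/hr.
Over 7.8 h: total = 5.82 × 7.8 = 45.396 ≈ 45 mm.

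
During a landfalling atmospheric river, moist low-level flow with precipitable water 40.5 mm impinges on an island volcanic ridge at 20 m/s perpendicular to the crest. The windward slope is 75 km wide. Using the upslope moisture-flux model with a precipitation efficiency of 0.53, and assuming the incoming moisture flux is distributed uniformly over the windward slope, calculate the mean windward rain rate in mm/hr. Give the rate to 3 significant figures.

Incoming column moisture flux per unit ridge length: F = V × PW = 20 × 40.5 = 810 mm·m/s.
Spread over the 75 km slope with efficiency ε = 0.53: R = ε·F/W = 0.53 × 810 / 75000 m = 5.724e-03 mm/s.
R = 5.724e-03 × 3600 = 20.6 mm/hr.

R ≈ 20.6 mm/hr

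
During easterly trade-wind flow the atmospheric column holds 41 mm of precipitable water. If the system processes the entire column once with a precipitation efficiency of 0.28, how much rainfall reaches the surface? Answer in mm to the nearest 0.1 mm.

rainfall ≈ 11.5 mm

Rainfall = ε × PW = 0.28 × 41 = 11.5 mm.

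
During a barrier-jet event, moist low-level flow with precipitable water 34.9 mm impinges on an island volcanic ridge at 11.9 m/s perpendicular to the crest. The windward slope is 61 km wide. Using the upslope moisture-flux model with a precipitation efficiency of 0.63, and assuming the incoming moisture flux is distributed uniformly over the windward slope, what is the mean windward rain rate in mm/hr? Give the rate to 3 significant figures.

R ≈ 15.4 mm/hr

Incoming column moisture flux per unit ridge length: F = V × PW = 11.9 × 34.9 = 415.31 mm·m/s.
Spread over the 61 km slope with efficiency ε = 0.63: R = ε·F/W = 0.63 × 415.31 / 61000 m = 4.289e-03 mm/s.
R = 4.289e-03 × 3600 = 15.4 mm/hr.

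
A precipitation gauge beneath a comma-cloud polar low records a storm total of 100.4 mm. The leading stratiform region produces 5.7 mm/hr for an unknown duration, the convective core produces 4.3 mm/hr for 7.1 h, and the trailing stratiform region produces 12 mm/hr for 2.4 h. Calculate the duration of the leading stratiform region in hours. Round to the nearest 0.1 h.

duration ≈ 7.2 h

Known phases: 4.3 × 7.1 + 12 × 2.4 = 30.53 + 28.8 = 59.33 mm.
Remaining depth = 100.4 − 59.33 = 41.07 mm.
Duration = 41.07 / 5.7 = 7.2 h.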